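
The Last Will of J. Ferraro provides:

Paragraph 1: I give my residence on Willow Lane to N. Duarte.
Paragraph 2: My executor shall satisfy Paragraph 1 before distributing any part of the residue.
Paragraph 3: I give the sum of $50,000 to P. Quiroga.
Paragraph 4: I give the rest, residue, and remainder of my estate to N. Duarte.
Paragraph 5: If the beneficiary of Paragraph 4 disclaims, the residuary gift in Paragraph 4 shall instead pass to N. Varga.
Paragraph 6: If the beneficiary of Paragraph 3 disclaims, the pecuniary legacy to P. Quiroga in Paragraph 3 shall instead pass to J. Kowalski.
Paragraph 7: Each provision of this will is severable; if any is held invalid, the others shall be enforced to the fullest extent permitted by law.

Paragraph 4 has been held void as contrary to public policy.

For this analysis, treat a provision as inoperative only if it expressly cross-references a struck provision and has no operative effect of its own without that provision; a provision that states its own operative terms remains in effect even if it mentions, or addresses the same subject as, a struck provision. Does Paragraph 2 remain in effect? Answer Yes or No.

Yes

Paragraph 4 is struck. Paragraph 5 has no operative effect of its own apart from Paragraph 4 and is therefore inoperative. Paragraph 7 is a severability clause and preserves every provision that can still be given independent effect. Paragraph 1, Paragraph 2, Paragraph 3, Paragraph 6, and Paragraph 7 remain in effect. Paragraph 2 is among the surviving provisions, so the answer is yes.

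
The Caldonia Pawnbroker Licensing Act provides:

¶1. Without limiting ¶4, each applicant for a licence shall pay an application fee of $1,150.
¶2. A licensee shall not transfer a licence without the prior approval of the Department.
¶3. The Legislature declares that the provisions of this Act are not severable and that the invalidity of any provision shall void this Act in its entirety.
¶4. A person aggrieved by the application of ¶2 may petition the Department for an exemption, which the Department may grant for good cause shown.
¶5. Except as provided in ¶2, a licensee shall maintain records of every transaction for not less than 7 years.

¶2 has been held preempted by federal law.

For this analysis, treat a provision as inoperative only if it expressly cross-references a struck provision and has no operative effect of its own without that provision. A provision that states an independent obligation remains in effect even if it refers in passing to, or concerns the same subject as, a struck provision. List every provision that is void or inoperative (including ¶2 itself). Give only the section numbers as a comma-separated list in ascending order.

¶2 is struck. ¶4 has no operative effect of its own apart from ¶2 and is therefore inoperative. ¶3 provides that the Act is not severable, so the invalidity of any one provision voids the entire Act. No provision of the Act survives.

1, 2, 3, 4, 5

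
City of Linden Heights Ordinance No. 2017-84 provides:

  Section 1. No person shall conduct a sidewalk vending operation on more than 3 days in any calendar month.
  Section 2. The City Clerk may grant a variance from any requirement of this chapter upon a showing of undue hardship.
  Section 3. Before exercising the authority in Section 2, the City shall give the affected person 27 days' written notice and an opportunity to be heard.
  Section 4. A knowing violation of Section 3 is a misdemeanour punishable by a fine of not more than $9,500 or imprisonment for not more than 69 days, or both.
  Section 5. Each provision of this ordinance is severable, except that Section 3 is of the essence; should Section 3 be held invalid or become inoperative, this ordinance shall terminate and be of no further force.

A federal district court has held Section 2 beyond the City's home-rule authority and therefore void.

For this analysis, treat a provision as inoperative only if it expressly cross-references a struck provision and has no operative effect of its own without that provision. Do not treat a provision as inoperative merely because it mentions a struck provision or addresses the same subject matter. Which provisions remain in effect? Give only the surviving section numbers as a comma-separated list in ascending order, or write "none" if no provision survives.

Section 2 is struck. Section 3 merely fixes the notice-and-hearing requirement for Section 2; with Section 2 gone it has nothing to operate on and falls away. The only function of Section 4 is the criminal penalty for violating Section 3, so it cannot stand once Section 3 is removed. Section 5 makes Section 3 an essential term, and Section 3 has been rendered inoperative by the cascade; under Section 5, the entire ordinance is therefore void. No provision of the ordinance survives.

none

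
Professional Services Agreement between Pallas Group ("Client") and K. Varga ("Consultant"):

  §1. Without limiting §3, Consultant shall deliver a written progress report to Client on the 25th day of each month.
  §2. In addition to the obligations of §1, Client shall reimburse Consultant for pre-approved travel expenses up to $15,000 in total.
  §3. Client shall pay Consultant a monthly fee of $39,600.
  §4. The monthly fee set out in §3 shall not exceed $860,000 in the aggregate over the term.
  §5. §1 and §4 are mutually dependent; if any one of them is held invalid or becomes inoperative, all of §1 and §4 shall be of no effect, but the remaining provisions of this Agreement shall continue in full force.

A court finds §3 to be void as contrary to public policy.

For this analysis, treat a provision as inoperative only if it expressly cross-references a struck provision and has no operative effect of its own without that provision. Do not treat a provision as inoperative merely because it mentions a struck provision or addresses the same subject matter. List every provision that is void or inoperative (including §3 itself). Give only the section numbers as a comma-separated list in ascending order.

§3 is struck. The whole of §4 is the aggregate cap on the monthly fee, defined by reference to §3, so §4 cannot stand once §3 is removed. §2 mentions §1 but its own obligation stands independently of §1, so §2 is not affected. §5 declares §1 and §4 mutually dependent; since one of them has fallen, all of them are of no effect. That brings down §1 as well. The remainder continues in force under §5. That leaves §2 and §5 in effect.

1, 3, 4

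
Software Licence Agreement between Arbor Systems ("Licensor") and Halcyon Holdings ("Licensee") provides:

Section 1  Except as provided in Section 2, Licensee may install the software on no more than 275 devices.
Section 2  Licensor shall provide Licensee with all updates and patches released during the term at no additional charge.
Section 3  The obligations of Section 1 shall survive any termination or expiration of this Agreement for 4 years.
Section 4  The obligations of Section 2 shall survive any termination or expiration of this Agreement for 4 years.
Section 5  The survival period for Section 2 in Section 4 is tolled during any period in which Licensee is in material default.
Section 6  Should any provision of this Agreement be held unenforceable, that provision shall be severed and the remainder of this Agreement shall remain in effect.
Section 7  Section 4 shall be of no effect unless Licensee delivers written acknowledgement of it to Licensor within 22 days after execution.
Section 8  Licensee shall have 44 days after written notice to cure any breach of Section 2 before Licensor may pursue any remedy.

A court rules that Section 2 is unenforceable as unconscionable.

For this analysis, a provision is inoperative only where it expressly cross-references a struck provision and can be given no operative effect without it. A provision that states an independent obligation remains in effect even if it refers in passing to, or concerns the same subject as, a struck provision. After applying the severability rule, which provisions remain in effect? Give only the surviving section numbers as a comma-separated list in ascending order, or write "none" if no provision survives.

1, 3, 6

Section 2 is struck. Section 4 has no operative effect of its own apart from Section 2 and is therefore inoperative. The only function of Section 8 is the cure period for breach of Section 2, so it cannot stand once Section 2 is removed. The whole of Section 5 is the tolling of the survival period for Section 2, defined by reference to Section 4, so Section 5 cannot stand once Section 4 is removed. The only function of Section 7 is the acknowledgement condition for Section 4, so it cannot stand once Section 4 is removed. Although Section 1 refers to Section 2, its operative terms do not depend on Section 2, so it remains in effect. Section 6 is a severability clause and preserves every provision that can still be given independent effect. The provisions still in force are Section 1, Section 3, and Section 6.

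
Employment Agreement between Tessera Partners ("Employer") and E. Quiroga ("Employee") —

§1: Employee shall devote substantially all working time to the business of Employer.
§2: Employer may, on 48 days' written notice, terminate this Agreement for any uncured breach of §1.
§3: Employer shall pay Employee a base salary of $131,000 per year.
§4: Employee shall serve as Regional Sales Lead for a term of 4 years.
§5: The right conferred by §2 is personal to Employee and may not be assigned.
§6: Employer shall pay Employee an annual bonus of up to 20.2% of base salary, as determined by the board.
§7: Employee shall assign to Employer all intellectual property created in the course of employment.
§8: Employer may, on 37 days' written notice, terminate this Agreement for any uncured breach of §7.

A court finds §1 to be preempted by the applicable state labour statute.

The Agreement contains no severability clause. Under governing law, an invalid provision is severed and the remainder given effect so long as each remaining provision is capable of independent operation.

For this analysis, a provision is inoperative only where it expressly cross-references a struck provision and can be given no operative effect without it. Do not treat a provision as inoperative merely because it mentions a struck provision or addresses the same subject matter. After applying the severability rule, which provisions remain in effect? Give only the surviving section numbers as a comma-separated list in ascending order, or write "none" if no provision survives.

3, 4, 6, 7, 8

§1 is struck. §2 merely fixes the termination right for breach of §1; with §1 gone it has nothing to operate on and falls away. §5 has no operative effect of its own apart from §2 and is therefore inoperative. With no severability clause, the stated default rule severs what cannot stand and enforces each remaining provision that can operate on its own. §3, §4, §6, §7, and §8 remain in effect.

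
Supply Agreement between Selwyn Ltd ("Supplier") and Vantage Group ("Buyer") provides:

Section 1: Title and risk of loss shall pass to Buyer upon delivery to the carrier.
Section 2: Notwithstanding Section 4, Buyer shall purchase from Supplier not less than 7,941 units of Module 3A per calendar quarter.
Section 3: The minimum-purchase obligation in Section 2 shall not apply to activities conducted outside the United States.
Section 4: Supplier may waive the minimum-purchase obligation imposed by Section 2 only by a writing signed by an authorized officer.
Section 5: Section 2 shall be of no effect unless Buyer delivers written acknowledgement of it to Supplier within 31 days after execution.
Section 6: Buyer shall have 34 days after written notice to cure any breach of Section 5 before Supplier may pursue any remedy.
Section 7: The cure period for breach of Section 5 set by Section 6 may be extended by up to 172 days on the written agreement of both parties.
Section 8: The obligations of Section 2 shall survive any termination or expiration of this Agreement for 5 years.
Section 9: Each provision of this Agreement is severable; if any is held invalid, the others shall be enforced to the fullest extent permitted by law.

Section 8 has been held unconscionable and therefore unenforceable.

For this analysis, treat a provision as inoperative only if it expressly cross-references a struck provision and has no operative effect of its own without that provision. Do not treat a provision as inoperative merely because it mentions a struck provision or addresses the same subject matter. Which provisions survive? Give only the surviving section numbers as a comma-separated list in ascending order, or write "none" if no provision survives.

Section 8 is struck. No other provision's operative terms depend on Section 8. Under the severability clause in Section 9, the remaining provisions continue in force. The provisions still in force are Section 1, Section 2, Section 3, Section 4, Section 5, Section 6, Section 7, and Section 9.

1, 2, 3, 4, 5, 6, 7, 9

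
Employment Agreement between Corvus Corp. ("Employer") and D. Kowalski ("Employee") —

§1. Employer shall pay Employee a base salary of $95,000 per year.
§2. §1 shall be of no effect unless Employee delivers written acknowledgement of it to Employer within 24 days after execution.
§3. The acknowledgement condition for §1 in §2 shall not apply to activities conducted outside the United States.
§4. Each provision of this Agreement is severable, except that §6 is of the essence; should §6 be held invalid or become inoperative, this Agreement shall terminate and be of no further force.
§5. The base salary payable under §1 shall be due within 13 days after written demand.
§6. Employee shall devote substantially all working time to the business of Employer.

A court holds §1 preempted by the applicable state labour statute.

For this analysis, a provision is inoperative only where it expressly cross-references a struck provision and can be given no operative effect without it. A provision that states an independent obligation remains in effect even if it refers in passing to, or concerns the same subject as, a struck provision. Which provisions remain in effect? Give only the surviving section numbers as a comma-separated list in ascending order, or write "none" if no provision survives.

4, 6

§1 is struck. §2 has no operative effect of its own apart from §1 and is therefore inoperative. §5 does nothing except set the payment deadline for the base salary by reference to §1; with §1 gone it has no independent effect and is inoperative. The whole of §3 is the carve-out from the acknowledgement condition for §1, defined by reference to §2, so §3 cannot stand once §2 is removed. §4 makes §6 an essential term, but §6 is unaffected, so the severability proviso in §4 preserves the remaining provisions. §4 and §6 remain in effect.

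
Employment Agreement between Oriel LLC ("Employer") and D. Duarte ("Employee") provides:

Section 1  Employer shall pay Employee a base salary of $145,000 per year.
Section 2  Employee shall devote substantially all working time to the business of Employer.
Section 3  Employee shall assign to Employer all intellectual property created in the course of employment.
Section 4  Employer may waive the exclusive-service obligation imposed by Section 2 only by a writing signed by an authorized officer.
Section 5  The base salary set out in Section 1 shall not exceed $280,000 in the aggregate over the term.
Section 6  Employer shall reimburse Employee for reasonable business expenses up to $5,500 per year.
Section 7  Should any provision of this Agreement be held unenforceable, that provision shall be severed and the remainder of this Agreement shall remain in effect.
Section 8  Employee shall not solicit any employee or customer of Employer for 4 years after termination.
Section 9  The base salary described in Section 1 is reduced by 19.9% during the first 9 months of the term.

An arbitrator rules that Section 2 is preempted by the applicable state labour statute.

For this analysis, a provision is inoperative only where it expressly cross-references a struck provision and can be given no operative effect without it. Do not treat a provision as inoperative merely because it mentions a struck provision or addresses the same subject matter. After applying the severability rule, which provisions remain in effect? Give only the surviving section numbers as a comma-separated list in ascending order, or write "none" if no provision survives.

1, 3, 5, 6, 7, 8, 9

Section 2 is struck. Section 4 operates only by reference to Section 2, so it falls with Section 2. Under the severability clause in Section 7, the remaining provisions continue in force. Section 1, Section 3, Section 5, Section 6, Section 7, Section 8, and Section 9 remain in effect.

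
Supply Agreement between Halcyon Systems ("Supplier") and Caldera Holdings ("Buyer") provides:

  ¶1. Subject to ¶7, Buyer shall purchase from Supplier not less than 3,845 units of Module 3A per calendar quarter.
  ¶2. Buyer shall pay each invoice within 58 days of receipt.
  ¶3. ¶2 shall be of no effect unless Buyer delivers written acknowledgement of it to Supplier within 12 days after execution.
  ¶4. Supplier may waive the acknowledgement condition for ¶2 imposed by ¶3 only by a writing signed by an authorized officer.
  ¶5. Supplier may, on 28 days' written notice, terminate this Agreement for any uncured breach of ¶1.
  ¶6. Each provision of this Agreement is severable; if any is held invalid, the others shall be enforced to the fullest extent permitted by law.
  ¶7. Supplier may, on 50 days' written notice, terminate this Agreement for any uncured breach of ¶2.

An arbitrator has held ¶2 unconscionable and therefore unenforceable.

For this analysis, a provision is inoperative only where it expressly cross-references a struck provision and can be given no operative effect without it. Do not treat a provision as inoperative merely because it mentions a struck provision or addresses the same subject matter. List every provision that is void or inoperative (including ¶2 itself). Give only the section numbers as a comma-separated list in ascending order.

¶2 is struck. The only function of ¶3 is the acknowledgement condition for ¶2, so it cannot stand once ¶2 is removed. The only function of ¶7 is the termination right for breach of ¶2, so it cannot stand once ¶2 is removed. ¶4 has no operative effect of its own apart from ¶3 and is therefore inoperative. ¶1 mentions ¶7 but its own obligation stands independently of ¶7, so ¶1 is not affected. ¶6 is a severability clause and preserves every provision that can still be given independent effect. That leaves ¶1, ¶5, and ¶6 in effect.

2, 3, 4, 7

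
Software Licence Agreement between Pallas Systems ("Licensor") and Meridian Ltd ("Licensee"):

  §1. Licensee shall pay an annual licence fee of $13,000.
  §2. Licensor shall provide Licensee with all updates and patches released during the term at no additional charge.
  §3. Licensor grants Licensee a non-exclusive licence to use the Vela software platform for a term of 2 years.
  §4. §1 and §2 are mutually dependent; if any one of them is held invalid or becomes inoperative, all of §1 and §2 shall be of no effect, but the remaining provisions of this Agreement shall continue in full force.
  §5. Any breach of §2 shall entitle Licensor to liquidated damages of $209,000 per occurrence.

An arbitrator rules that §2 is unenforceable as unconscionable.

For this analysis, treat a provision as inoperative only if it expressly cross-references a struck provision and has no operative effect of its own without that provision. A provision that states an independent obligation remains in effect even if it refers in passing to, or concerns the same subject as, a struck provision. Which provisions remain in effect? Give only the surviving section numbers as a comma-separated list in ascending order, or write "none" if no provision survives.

3, 4

§2 is struck. §5 operates only by reference to §2, so it falls with §2. §4 declares §1 and §2 mutually dependent; since one of them has fallen, all of them are of no effect. That brings down §1 as well. The remainder continues in force under §4. The provisions still in force are §3 and §4.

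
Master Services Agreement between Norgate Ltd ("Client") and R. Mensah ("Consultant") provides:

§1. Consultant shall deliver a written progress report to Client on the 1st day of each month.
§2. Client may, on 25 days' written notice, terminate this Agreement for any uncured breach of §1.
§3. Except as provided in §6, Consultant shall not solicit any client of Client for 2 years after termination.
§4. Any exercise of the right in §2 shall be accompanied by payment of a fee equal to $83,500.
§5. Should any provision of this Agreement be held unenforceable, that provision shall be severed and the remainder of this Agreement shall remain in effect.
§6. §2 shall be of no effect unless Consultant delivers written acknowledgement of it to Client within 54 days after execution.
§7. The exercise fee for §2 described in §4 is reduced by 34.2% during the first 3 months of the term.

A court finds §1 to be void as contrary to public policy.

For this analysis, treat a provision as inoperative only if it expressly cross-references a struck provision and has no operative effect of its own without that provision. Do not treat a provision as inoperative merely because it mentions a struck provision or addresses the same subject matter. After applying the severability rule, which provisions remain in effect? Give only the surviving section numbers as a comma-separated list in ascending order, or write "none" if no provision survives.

§1 is struck. §2 has no operative effect of its own apart from §1 and is therefore inoperative. The only function of §4 is the exercise fee for §2, so it cannot stand once §2 is removed. §6 has no operative effect of its own apart from §2 and is therefore inoperative. The whole of §7 is the introductory reduction to the exercise fee for §2, defined by reference to §4, so §7 cannot stand once §4 is removed. Although §3 refers to §6, its operative terms do not depend on §6, so it remains in effect. §5 is a severability clause and preserves every provision that can still be given independent effect. §3 and §5 remain in effect.

3, 5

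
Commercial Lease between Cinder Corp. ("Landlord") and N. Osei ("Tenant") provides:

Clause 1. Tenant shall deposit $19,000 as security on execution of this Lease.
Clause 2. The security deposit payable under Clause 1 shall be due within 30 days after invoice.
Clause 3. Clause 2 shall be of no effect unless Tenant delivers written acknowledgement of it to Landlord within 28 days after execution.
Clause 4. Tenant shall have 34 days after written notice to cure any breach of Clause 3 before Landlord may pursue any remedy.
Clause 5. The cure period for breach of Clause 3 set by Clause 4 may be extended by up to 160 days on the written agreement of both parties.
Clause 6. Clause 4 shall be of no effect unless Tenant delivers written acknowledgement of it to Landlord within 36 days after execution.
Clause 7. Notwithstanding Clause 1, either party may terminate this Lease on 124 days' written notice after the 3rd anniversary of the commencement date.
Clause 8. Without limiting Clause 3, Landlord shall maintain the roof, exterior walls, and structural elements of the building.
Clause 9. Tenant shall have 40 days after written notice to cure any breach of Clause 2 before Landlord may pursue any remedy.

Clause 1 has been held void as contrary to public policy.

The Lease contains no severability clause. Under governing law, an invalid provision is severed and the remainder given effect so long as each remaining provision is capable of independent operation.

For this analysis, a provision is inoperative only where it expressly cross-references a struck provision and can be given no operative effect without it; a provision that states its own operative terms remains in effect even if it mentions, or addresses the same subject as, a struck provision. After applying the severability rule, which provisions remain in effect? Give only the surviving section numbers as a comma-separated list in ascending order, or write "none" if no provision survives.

7, 8

Clause 1 is struck. Clause 2 operates only by reference to Clause 1, so it falls with Clause 1. Clause 3 has no operative effect of its own apart from Clause 2 and is therefore inoperative. Clause 9 merely fixes the cure period for breach of Clause 2; with Clause 2 gone it has nothing to operate on and falls away. Clause 4 has no operative effect of its own apart from Clause 3 and is therefore inoperative. Clause 5 operates only by reference to Clause 4, so it falls with Clause 4. Clause 6 operates only by reference to Clause 4, so it falls with Clause 4. Clause 8 mentions Clause 3 but its own obligation stands independently of Clause 3, so Clause 8 is not affected. Although Clause 7 refers to Clause 1, its operative terms do not depend on Clause 1, so it remains in effect. With no severability clause, the stated default rule severs what cannot stand and enforces each remaining provision that can operate on its own. That leaves Clause 7 and Clause 8 in effect.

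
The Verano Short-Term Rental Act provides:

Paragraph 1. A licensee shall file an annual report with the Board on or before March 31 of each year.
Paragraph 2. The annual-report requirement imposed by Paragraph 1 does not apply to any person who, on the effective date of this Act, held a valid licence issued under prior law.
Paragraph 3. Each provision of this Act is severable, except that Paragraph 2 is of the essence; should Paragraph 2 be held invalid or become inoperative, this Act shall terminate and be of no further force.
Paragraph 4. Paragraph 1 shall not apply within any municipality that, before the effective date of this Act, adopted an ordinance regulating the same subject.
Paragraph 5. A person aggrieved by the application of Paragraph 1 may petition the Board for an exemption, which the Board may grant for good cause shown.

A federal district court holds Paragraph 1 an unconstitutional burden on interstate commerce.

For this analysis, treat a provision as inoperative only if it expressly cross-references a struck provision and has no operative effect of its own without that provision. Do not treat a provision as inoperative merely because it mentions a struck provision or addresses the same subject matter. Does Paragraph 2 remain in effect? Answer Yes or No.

No

Paragraph 1 is struck. Paragraph 2 has no operative effect of its own apart from Paragraph 1 and is therefore inoperative. Paragraph 4 operates only by reference to Paragraph 1, so it falls with Paragraph 1. Paragraph 5 merely fixes the exemption procedure for Paragraph 1; with Paragraph 1 gone it has nothing to operate on and falls away. Paragraph 3 makes Paragraph 2 an essential term, and Paragraph 2 has been rendered inoperative by the cascade; under Paragraph 3, the entire Act is therefore void. No provision of the Act survives. Paragraph 2 is among the inoperative provisions, so the answer is no.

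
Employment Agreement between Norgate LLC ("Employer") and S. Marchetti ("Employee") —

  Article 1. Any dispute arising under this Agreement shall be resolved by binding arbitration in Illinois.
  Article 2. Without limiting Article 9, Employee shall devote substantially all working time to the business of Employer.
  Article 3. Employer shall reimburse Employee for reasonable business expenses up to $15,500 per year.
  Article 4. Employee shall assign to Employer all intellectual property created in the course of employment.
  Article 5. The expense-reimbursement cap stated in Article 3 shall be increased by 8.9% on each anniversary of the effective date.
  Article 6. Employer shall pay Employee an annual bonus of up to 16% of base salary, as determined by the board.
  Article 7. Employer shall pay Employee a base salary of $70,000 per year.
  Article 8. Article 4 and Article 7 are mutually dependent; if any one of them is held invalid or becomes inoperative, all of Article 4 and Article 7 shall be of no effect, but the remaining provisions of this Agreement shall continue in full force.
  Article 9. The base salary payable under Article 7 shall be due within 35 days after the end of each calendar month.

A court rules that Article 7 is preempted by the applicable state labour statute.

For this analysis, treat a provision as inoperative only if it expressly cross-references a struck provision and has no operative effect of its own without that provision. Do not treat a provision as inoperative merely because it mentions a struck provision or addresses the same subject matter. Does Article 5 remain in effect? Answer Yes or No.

Article 7 is struck. Article 9 has no operative effect of its own apart from Article 7 and is therefore inoperative. Article 2 mentions Article 9 but its own obligation stands independently of Article 9, so Article 2 is not affected. Article 8 declares Article 4 and Article 7 mutually dependent; since one of them has fallen, all of them are of no effect. That brings down Article 4 as well. The remainder continues in force under Article 8. That leaves Article 1, Article 2, Article 3, Article 5, Article 6, and Article 8 in effect. Article 5 is among the surviving provisions, so the answer is yes.

Yes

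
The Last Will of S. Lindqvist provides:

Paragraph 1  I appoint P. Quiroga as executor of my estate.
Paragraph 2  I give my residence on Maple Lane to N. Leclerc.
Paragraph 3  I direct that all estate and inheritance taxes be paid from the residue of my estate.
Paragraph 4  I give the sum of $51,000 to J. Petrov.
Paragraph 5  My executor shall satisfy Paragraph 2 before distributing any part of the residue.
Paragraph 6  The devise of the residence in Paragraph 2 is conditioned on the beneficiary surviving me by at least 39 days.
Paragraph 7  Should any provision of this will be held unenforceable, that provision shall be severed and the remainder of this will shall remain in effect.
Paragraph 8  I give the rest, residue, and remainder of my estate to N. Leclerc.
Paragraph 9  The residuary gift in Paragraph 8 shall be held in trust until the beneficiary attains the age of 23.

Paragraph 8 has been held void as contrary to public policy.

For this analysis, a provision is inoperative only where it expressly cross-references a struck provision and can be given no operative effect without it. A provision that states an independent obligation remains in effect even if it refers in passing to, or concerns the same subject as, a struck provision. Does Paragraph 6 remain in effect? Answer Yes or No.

Paragraph 8 is struck. Paragraph 9 has no operative effect of its own apart from Paragraph 8 and is therefore inoperative. Under the severability clause in Paragraph 7, the remaining provisions continue in force. That leaves Paragraph 1, Paragraph 2, Paragraph 3, Paragraph 4, Paragraph 5, Paragraph 6, and Paragraph 7 in effect. Paragraph 6 is among the surviving provisions, so the answer is yes.

Yes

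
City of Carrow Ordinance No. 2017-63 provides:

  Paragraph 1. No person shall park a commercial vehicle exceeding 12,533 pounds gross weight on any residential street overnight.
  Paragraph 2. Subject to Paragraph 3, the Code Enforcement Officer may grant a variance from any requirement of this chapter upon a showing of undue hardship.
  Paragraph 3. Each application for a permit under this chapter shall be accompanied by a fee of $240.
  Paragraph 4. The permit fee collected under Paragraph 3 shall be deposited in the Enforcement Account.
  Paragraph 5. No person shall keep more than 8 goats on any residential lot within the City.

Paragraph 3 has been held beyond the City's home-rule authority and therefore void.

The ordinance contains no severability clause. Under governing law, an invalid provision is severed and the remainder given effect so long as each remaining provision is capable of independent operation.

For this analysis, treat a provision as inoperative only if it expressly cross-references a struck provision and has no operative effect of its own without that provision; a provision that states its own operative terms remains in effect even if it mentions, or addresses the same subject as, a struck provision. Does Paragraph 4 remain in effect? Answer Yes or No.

No

Paragraph 3 is struck. Paragraph 4 does nothing except set the disposition of the permit fee by reference to Paragraph 3; with Paragraph 3 gone it has no independent effect and is inoperative. Paragraph 2 mentions Paragraph 3 but its own obligation stands independently of Paragraph 3, so Paragraph 2 is not affected. With no severability clause, the stated default rule severs what cannot stand and enforces each remaining provision that can operate on its own. That leaves Paragraph 1, Paragraph 2, and Paragraph 5 in effect. Paragraph 4 is among the inoperative provisions, so the answer is no.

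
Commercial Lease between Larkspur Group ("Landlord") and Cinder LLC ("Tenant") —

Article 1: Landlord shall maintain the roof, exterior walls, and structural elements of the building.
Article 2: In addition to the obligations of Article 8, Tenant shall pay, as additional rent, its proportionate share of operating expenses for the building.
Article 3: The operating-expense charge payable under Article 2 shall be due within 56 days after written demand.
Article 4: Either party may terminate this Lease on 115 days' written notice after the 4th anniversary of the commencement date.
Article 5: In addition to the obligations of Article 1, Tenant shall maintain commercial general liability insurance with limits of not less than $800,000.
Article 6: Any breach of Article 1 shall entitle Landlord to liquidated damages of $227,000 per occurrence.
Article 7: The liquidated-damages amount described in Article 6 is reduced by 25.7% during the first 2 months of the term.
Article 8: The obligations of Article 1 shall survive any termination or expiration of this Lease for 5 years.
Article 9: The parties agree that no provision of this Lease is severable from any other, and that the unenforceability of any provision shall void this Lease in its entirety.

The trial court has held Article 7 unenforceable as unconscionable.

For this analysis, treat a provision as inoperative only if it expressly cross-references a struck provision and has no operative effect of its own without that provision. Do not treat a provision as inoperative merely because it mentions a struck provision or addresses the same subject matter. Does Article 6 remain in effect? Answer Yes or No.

No

Article 7 is struck. No other provision's operative terms depend on Article 7. Article 9 provides that the Lease is not severable, so the invalidity of any one provision voids the entire Lease. No provision of the Lease survives. Article 6 is among the inoperative provisions, so the answer is no.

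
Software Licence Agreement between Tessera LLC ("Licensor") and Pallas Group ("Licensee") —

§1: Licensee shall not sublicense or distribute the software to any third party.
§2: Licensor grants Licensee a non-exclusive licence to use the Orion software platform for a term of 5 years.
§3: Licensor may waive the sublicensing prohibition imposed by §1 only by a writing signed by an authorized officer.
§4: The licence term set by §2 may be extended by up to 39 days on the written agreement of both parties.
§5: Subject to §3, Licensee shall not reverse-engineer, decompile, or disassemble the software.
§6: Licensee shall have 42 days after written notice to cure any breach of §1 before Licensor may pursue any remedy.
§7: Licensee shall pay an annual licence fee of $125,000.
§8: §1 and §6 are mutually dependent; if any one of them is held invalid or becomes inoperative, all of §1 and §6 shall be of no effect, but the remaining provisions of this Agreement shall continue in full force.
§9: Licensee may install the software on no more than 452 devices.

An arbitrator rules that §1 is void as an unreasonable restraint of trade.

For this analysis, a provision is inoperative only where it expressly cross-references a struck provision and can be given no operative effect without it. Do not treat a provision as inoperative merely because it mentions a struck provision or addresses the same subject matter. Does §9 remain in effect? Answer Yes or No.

Yes

§1 is struck. The only function of §3 is the waiver condition for §1, so it cannot stand once §1 is removed. §6 operates only by reference to §1, so it falls with §1. §5 mentions §3 but its own obligation stands independently of §3, so §5 is not affected. §8 declares §1 and §6 mutually dependent; since one of them has fallen, all of them are of no effect. The remainder continues in force under §8. That leaves §2, §4, §5, §7, §8, and §9 in effect. §9 is among the surviving provisions, so the answer is yes.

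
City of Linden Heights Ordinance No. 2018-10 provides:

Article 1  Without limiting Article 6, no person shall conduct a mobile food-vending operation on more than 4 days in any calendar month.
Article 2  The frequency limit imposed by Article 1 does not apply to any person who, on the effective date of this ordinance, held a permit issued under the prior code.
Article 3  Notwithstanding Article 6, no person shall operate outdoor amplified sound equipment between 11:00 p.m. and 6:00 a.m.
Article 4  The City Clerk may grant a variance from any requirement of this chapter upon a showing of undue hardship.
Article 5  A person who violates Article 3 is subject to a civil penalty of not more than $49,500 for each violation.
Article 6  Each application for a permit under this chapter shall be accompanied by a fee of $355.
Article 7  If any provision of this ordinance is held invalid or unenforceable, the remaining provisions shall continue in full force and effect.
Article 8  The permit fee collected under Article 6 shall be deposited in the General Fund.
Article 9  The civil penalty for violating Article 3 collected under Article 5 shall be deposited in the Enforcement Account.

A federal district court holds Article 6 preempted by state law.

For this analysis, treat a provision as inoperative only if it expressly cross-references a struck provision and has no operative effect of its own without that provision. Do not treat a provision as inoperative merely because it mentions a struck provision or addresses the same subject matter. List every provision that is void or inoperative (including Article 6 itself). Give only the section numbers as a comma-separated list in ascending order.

6, 8

Article 6 is struck. Article 8 does nothing except set the disposition of the permit fee by reference to Article 6; with Article 6 gone it has no independent effect and is inoperative. Article 1 mentions Article 6 but its own obligation stands independently of Article 6, so Article 1 is not affected. Article 3 mentions Article 6 but its own obligation stands independently of Article 6, so Article 3 is not affected. Article 7 is a severability clause and preserves every provision that can still be given independent effect. The provisions still in force are Article 1, Article 2, Article 3, Article 4, Article 5, Article 7, and Article 9.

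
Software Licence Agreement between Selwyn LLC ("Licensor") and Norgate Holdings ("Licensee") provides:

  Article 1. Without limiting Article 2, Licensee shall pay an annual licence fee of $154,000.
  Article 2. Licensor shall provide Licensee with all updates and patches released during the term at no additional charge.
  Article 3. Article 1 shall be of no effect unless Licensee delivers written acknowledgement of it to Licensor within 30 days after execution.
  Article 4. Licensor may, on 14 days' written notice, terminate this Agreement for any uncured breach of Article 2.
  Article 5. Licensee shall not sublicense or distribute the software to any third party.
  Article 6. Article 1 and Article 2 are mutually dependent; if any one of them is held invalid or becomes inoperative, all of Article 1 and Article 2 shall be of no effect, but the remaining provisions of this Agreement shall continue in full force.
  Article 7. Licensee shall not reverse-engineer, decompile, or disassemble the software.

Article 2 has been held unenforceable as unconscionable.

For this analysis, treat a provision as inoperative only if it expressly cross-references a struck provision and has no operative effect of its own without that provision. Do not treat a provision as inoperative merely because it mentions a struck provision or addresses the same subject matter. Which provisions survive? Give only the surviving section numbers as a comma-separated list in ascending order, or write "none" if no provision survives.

Article 2 is struck. Article 4 has no operative effect of its own apart from Article 2 and is therefore inoperative. Article 6 declares Article 1 and Article 2 mutually dependent; since one of them has fallen, all of them are of no effect. That brings down Article 1 as well. Article 3 in turn depends solely on a provision now struck and likewise falls. The remainder continues in force under Article 6. That leaves Article 5, Article 6, and Article 7 in effect.

5, 6, 7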